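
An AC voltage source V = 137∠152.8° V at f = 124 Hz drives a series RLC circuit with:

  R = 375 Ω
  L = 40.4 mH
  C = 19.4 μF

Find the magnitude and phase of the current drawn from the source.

Step 1 — Angular frequency: ω = 2π·f = 2π·124 = 779.1 rad/s.
Step 2 — Component impedances:
  R: Z = R = 375 Ω
  L: Z = jωL = j·779.1·0.0404 = 0 + j31.48 Ω
  C: Z = 1/(jωC) = -j/(ω·C) = 0 - j66.16 Ω
Step 3 — Series combination: Z_total = R + L + C = 375 - j34.68 Ω = 376.6∠-5.3° Ω.
Step 4 — Source phasor: V = 137∠152.8° V = -121.9 + j62.62 V.
Step 5 — Ohm's law: I = V / Z_total = (-121.9 + j62.62) / (375 - j34.68) = -0.3375 + j0.1358 A.
Step 6 — Convert to polar: |I| = 0.3638 A, ∠I = 158.1°.

I = 0.3638∠158.1° A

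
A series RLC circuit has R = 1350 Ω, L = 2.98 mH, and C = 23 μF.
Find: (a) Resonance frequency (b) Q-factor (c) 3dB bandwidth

Step 1 — Resonance: ω₀ = 1/√(LC) = 1/√(0.00298·2.3e-05) = 3820 rad/s.
Step 2 — f₀ = ω₀/(2π) = 607.9 Hz.
Step 3 — Series Q: Q = ω₀L/R = 3820·0.00298/1350 = 0.008432.
Step 4 — Bandwidth: Δω = ω₀/Q = 4.53e+05 rad/s; BW = Δω/(2π) = 7.21e+04 Hz.

(a) f₀ = 607.9 Hz  (b) Q = 0.008432  (c) BW = 7.21e+04 Hz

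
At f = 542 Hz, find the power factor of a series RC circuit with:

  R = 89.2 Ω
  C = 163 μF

Step 1 — Angular frequency: ω = 2π·f = 2π·542 = 3405 rad/s.
Step 2 — Component impedances:
  R: Z = R = 89.2 Ω
  C: Z = 1/(jωC) = -j/(ω·C) = 0 - j1.801 Ω
Step 3 — Series combination: Z_total = R + C = 89.2 - j1.801 Ω = 89.22∠-1.2° Ω.
Step 4 — Power factor: PF = cos(φ) = Re(Z)/|Z| = 89.2/89.22 = 0.9998.
Step 5 — Type: Im(Z) = -1.801 ⇒ leading (phase φ = -1.2°).

PF = 0.9998 (leading, φ = -1.2°)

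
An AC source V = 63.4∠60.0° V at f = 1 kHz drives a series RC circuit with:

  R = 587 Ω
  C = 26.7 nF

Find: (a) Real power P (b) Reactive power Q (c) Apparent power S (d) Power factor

Step 1 — Angular frequency: ω = 2π·f = 2π·1000 = 6283 rad/s.
Step 2 — Component impedances:
  R: Z = R = 587 Ω
  C: Z = 1/(jωC) = -j/(ω·C) = 0 - j5961 Ω
Step 3 — Series combination: Z_total = R + C = 587 - j5961 Ω = 5990∠-84.4° Ω.
Step 4 — Source phasor: V = 63.4∠60.0° V = 31.7 + j54.91 V.
Step 5 — Current: I = V / Z = -0.008604 + j0.006165 A = 0.01058∠144.4° A.
Step 6 — Complex power: S = V·I* = 0.06577 - j0.6678 VA.
Step 7 — Real power: P = Re(S) = 0.06577 W.
Step 8 — Reactive power: Q = Im(S) = -0.6678 VAR.
Step 9 — Apparent power: |S| = 0.6711 VA.
Step 10 — Power factor: PF = P/|S| = 0.098 (leading).

(a) P = 0.06577 W  (b) Q = -0.6678 VAR  (c) S = 0.6711 VA  (d) PF = 0.098 (leading)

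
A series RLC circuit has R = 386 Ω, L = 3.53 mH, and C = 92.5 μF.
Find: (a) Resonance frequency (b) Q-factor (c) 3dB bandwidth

Step 1 — Resonance: ω₀ = 1/√(LC) = 1/√(0.00353·9.25e-05) = 1750 rad/s.
Step 2 — f₀ = ω₀/(2π) = 278.5 Hz.
Step 3 — Series Q: Q = ω₀L/R = 1750·0.00353/386 = 0.016.
Step 4 — Bandwidth: Δω = ω₀/Q = 1.093e+05 rad/s; BW = Δω/(2π) = 1.74e+04 Hz.

(a) f₀ = 278.5 Hz  (b) Q = 0.016  (c) BW = 1.74e+04 Hz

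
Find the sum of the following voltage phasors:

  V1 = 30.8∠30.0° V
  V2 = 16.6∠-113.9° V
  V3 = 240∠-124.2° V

Step 1 — Convert each phasor to rectangular form:
  V1 = 30.8·(cos(30.0°) + j·sin(30.0°)) = 26.67 + j15.4 V
  V2 = 16.6·(cos(-113.9°) + j·sin(-113.9°)) = -6.725 - j15.18 V
  V3 = 240·(cos(-124.2°) + j·sin(-124.2°)) = -134.9 - j198.5 V
Step 2 — Sum components: V_total = -115 - j198.3 V.
Step 3 — Convert to polar: |V_total| = 229.2 V, ∠V_total = -120.1°.

V_total = 229.2∠-120.1° V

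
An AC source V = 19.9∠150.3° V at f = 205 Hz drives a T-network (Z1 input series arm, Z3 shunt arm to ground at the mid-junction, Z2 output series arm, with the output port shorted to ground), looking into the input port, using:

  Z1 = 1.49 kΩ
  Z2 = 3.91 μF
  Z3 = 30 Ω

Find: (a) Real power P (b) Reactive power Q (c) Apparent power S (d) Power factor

Step 1 — Angular frequency: ω = 2π·f = 2π·205 = 1288 rad/s.
Step 2 — Component impedances:
  Z1: Z = R = 1490 Ω
  Z2: Z = 1/(jωC) = -j/(ω·C) = 0 - j198.6 Ω
  Z3: Z = R = 30 Ω
Step 3 — With the output port shorted to ground, the output series arm Z2 runs from the junction to ground; the shunt arm Z3 also runs from the junction to ground. They appear in parallel: Z3 || Z2 = 29.33 - j4.431 Ω.
Step 4 — Series with input arm Z1: Z_in = Z1 + (Z3 || Z2) = 1519 - j4.431 Ω = 1519∠-0.2° Ω.
Step 5 — Source phasor: V = 19.9∠150.3° V = -17.29 + j9.86 V.
Step 6 — Current: I = V / Z = -0.0114 + j0.006456 A = 0.0131∠150.5° A.
Step 7 — Complex power: S = V·I* = 0.2606 - j0.0007602 VA.
Step 8 — Real power: P = Re(S) = 0.2606 W.
Step 9 — Reactive power: Q = Im(S) = -0.0007602 VAR.
Step 10 — Apparent power: |S| = 0.2606 VA.
Step 11 — Power factor: PF = P/|S| = 1 (leading).

(a) P = 0.2606 W  (b) Q = -0.0007602 VAR  (c) S = 0.2606 VA  (d) PF = 1 (leading)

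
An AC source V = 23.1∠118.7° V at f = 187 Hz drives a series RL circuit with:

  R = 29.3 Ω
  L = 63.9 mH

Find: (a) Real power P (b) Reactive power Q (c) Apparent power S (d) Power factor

Step 1 — Angular frequency: ω = 2π·f = 2π·187 = 1175 rad/s.
Step 2 — Component impedances:
  R: Z = R = 29.3 Ω
  L: Z = jωL = j·1175·0.0639 = 0 + j75.08 Ω
Step 3 — Series combination: Z_total = R + L = 29.3 + j75.08 Ω = 80.59∠68.7° Ω.
Step 4 — Source phasor: V = 23.1∠118.7° V = -11.09 + j20.26 V.
Step 5 — Current: I = V / Z = 0.1842 + j0.2196 A = 0.2866∠50.0° A.
Step 6 — Complex power: S = V·I* = 2.407 + j6.168 VA.
Step 7 — Real power: P = Re(S) = 2.407 W.
Step 8 — Reactive power: Q = Im(S) = 6.168 VAR.
Step 9 — Apparent power: |S| = 6.621 VA.
Step 10 — Power factor: PF = P/|S| = 0.3635 (lagging).

(a) P = 2.407 W  (b) Q = 6.168 VAR  (c) S = 6.621 VA  (d) PF = 0.3635 (lagging)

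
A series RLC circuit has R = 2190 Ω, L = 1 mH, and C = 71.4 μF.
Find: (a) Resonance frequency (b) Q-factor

Step 1 — Resonance condition Im(Z)=0 gives ω₀ = 1/√(LC).
Step 2 — ω₀ = 1/√(0.001·7.14e-05) = 3742 rad/s.
Step 3 — f₀ = ω₀/(2π) = 595.6 Hz.
Step 4 — Series Q: Q = ω₀L/R = 3742·0.001/2190 = 0.001709.

(a) f₀ = 595.6 Hz  (b) Q = 0.001709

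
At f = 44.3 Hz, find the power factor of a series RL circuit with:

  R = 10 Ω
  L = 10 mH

Step 1 — Angular frequency: ω = 2π·f = 2π·44.3 = 278.3 rad/s.
Step 2 — Component impedances:
  R: Z = R = 10 Ω
  L: Z = jωL = j·278.3·0.01 = 0 + j2.783 Ω
Step 3 — Series combination: Z_total = R + L = 10 + j2.783 Ω = 10.38∠15.6° Ω.
Step 4 — Power factor: PF = cos(φ) = Re(Z)/|Z| = 10/10.38 = 0.9634.
Step 5 — Type: Im(Z) = 2.783 ⇒ lagging (phase φ = 15.6°).

PF = 0.9634 (lagging, φ = 15.6°)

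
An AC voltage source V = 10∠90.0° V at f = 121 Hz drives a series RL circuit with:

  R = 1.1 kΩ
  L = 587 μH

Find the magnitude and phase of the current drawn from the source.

Step 1 — Angular frequency: ω = 2π·f = 2π·121 = 760.3 rad/s.
Step 2 — Component impedances:
  R: Z = R = 1100 Ω
  L: Z = jωL = j·760.3·0.000587 = 0 + j0.4463 Ω
Step 3 — Series combination: Z_total = R + L = 1100 + j0.4463 Ω = 1100∠0.0° Ω.
Step 4 — Source phasor: V = 10∠90.0° V = 0 + j10 V.
Step 5 — Ohm's law: I = V / Z_total = (0 + j10) / (1100 + j0.4463) = 3.688e-06 + j0.009091 A.
Step 6 — Convert to polar: |I| = 0.009091 A, ∠I = 90.0°.

I = 0.009091∠90.0° A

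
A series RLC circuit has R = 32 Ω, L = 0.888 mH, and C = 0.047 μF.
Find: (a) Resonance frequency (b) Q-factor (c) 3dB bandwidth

Step 1 — Resonance: ω₀ = 1/√(LC) = 1/√(0.000888·4.7e-08) = 1.548e+05 rad/s.
Step 2 — f₀ = ω₀/(2π) = 2.464e+04 Hz.
Step 3 — Series Q: Q = ω₀L/R = 1.548e+05·0.000888/32 = 4.295.
Step 4 — Bandwidth: Δω = ω₀/Q = 3.604e+04 rad/s; BW = Δω/(2π) = 5735 Hz.

(a) f₀ = 2.464e+04 Hz  (b) Q = 4.295  (c) BW = 5735 Hz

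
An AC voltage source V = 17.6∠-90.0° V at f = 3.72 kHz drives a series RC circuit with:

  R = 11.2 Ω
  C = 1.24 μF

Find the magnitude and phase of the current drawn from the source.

Step 1 — Angular frequency: ω = 2π·f = 2π·3720 = 2.337e+04 rad/s.
Step 2 — Component impedances:
  R: Z = R = 11.2 Ω
  C: Z = 1/(jωC) = -j/(ω·C) = 0 - j34.5 Ω
Step 3 — Series combination: Z_total = R + C = 11.2 - j34.5 Ω = 36.28∠-72.0° Ω.
Step 4 — Source phasor: V = 17.6∠-90.0° V = 0 - j17.6 V.
Step 5 — Ohm's law: I = V / Z_total = (0 - j17.6) / (11.2 - j34.5) = 0.4615 - j0.1498 A.
Step 6 — Convert to polar: |I| = 0.4852 A, ∠I = -18.0°.

I = 0.4852∠-18.0° A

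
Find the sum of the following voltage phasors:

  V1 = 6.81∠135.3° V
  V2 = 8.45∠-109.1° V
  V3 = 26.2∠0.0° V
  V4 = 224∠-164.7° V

Step 1 — Convert each phasor to rectangular form:
  V1 = 6.81·(cos(135.3°) + j·sin(135.3°)) = -4.841 + j4.79 V
  V2 = 8.45·(cos(-109.1°) + j·sin(-109.1°)) = -2.765 - j7.985 V
  V3 = 26.2·(cos(0.0°) + j·sin(0.0°)) = 26.2 V
  V4 = 224·(cos(-164.7°) + j·sin(-164.7°)) = -216.1 - j59.11 V
Step 2 — Sum components: V_total = -197.5 - j62.3 V.
Step 3 — Convert to polar: |V_total| = 207.1 V, ∠V_total = -162.5°.

V_total = 207.1∠-162.5° V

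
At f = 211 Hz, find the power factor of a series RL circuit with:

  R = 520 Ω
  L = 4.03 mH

Step 1 — Angular frequency: ω = 2π·f = 2π·211 = 1326 rad/s.
Step 2 — Component impedances:
  R: Z = R = 520 Ω
  L: Z = jωL = j·1326·0.00403 = 0 + j5.343 Ω
Step 3 — Series combination: Z_total = R + L = 520 + j5.343 Ω = 520∠0.6° Ω.
Step 4 — Power factor: PF = cos(φ) = Re(Z)/|Z| = 520/520.03 = 0.9999.
Step 5 — Type: Im(Z) = 5.343 ⇒ lagging (phase φ = 0.6°).

PF = 0.9999 (lagging, φ = 0.6°)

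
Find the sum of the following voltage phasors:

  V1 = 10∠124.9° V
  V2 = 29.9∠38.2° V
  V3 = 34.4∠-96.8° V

Step 1 — Convert each phasor to rectangular form:
  V1 = 10·(cos(124.9°) + j·sin(124.9°)) = -5.721 + j8.202 V
  V2 = 29.9·(cos(38.2°) + j·sin(38.2°)) = 23.5 + j18.49 V
  V3 = 34.4·(cos(-96.8°) + j·sin(-96.8°)) = -4.073 - j34.16 V
Step 2 — Sum components: V_total = 13.7 - j7.466 V.
Step 3 — Convert to polar: |V_total| = 15.6 V, ∠V_total = -28.6°.

V_total = 15.6∠-28.6° V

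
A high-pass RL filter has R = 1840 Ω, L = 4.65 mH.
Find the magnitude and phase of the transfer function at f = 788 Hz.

Step 1 — Angular frequency: ω = 2π·788 = 4951 rad/s.
Step 2 — Transfer function: H(jω) = jωL/(R + jωL).
Step 3 — Numerator jωL = j·23.02; denominator R + jωL = 1840 + j23.02.
Step 4 — H = 0.0001565 + j0.01251.
Step 5 — Magnitude: |H| = 0.01251 (-38.1 dB); phase: φ = 89.3°.

|H| = 0.01251 (-38.1 dB), φ = 89.3°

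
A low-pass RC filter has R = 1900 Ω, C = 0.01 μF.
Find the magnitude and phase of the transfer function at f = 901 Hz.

Step 1 — Angular frequency: ω = 2π·901 = 5661 rad/s.
Step 2 — Transfer function: H(jω) = 1/(1 + jωRC).
Step 3 — Denominator: 1 + jωRC = 1 + j·5661·1900·1e-08 = 1 + j0.1076.
Step 4 — H = 0.9886 - j0.1063.
Step 5 — Magnitude: |H| = 0.9943 (-0.0 dB); phase: φ = -6.1°.

|H| = 0.9943 (-0.0 dB), φ = -6.1°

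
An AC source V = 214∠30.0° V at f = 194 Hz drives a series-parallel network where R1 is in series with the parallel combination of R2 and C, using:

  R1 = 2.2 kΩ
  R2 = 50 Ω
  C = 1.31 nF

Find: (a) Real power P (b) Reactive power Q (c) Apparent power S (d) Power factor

Step 1 — Angular frequency: ω = 2π·f = 2π·194 = 1219 rad/s.
Step 2 — Component impedances:
  R1: Z = R = 2200 Ω
  R2: Z = R = 50 Ω
  C: Z = 1/(jωC) = -j/(ω·C) = 0 - j6.262e+05 Ω
Step 3 — Parallel branch: R2 || C = 1/(1/R2 + 1/C) = 50 - j0.003992 Ω.
Step 4 — Series with R1: Z_total = R1 + (R2 || C) = 2250 - j0.003992 Ω = 2250∠-0.0° Ω.
Step 5 — Source phasor: V = 214∠30.0° V = 185.3 + j107 V.
Step 6 — Current: I = V / Z = 0.08237 + j0.04756 A = 0.09511∠30.0° A.
Step 7 — Complex power: S = V·I* = 20.35 - j3.611e-05 VA.
Step 8 — Real power: P = Re(S) = 20.35 W.
Step 9 — Reactive power: Q = Im(S) = -3.611e-05 VAR.
Step 10 — Apparent power: |S| = 20.35 VA.
Step 11 — Power factor: PF = P/|S| = 1 (leading).

(a) P = 20.35 W  (b) Q = -3.611e-05 VAR  (c) S = 20.35 VA  (d) PF = 1 (leading)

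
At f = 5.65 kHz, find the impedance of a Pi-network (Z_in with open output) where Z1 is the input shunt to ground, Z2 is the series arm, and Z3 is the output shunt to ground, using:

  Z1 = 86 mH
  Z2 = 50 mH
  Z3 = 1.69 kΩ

Step 1 — Angular frequency: ω = 2π·f = 2π·5650 = 3.55e+04 rad/s.
Step 2 — Component impedances:
  Z1: Z = jωL = j·3.55e+04·0.086 = 0 + j3053 Ω
  Z2: Z = jωL = j·3.55e+04·0.05 = 0 + j1775 Ω
  Z3: Z = R = 1690 Ω
Step 3 — With open output, the series arm Z2 and the output shunt Z3 appear in series to ground: Z2 + Z3 = 1690 + j1775 Ω.
Step 4 — Parallel with input shunt Z1: Z_in = Z1 || (Z2 + Z3) = 602 + j1333 Ω = 1463∠65.7° Ω.

Z = 602 + j1333 Ω = 1463∠65.7° Ω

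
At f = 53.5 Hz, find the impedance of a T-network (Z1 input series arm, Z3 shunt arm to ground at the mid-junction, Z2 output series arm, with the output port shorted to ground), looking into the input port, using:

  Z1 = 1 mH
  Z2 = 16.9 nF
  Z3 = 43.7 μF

Step 1 — Angular frequency: ω = 2π·f = 2π·53.5 = 336.2 rad/s.
Step 2 — Component impedances:
  Z1: Z = jωL = j·336.2·0.001 = 0 + j0.3362 Ω
  Z2: Z = 1/(jωC) = -j/(ω·C) = 0 - j1.76e+05 Ω
  Z3: Z = 1/(jωC) = -j/(ω·C) = 0 - j68.07 Ω
Step 3 — With the output port shorted to ground, the output series arm Z2 runs from the junction to ground; the shunt arm Z3 also runs from the junction to ground. They appear in parallel: Z3 || Z2 = 0 - j68.05 Ω.
Step 4 — Series with input arm Z1: Z_in = Z1 + (Z3 || Z2) = 0 - j67.71 Ω = 67.71∠-90.0° Ω.

Z = 0 - j67.71 Ω = 67.71∠-90.0° Ω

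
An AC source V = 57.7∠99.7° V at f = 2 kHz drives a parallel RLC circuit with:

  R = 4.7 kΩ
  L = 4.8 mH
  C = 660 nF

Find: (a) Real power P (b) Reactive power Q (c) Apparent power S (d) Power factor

Step 1 — Angular frequency: ω = 2π·f = 2π·2000 = 1.257e+04 rad/s.
Step 2 — Component impedances:
  R: Z = R = 4700 Ω
  L: Z = jωL = j·1.257e+04·0.0048 = 0 + j60.32 Ω
  C: Z = 1/(jωC) = -j/(ω·C) = 0 - j120.6 Ω
Step 3 — Parallel combination: 1/Z_total = 1/R + 1/L + 1/C; Z_total = 3.098 + j120.6 Ω = 120.7∠88.5° Ω.
Step 4 — Source phasor: V = 57.7∠99.7° V = -9.722 + j56.88 V.
Step 5 — Current: I = V / Z = 0.4691 + j0.09264 A = 0.4782∠11.2° A.
Step 6 — Complex power: S = V·I* = 0.7084 + j27.58 VA.
Step 7 — Real power: P = Re(S) = 0.7084 W.
Step 8 — Reactive power: Q = Im(S) = 27.58 VAR.
Step 9 — Apparent power: |S| = 27.59 VA.
Step 10 — Power factor: PF = P/|S| = 0.02567 (lagging).

(a) P = 0.7084 W  (b) Q = 27.58 VAR  (c) S = 27.59 VA  (d) PF = 0.02567 (lagging)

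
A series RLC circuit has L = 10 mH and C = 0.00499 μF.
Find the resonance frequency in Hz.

Step 1 — Resonance condition Im(Z)=0 gives ω₀ = 1/√(LC).
Step 2 — ω₀ = 1/√(0.01·4.99e-09) = 1.416e+05 rad/s.
Step 3 — f₀ = ω₀/(2π) = 2.253e+04 Hz.

f₀ = 2.253e+04 Hz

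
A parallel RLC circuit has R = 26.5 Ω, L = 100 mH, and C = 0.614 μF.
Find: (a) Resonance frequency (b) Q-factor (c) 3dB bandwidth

Step 1 — Resonance: ω₀ = 1/√(LC) = 1/√(0.1·6.14e-07) = 4036 rad/s.
Step 2 — f₀ = ω₀/(2π) = 642.3 Hz.
Step 3 — Parallel Q: Q = R/(ω₀L) = 26.5/(4036·0.1) = 0.06566.
Step 4 — Bandwidth: Δω = ω₀/Q = 6.146e+04 rad/s; BW = Δω/(2π) = 9782 Hz.

(a) f₀ = 642.3 Hz  (b) Q = 0.06566  (c) BW = 9782 Hz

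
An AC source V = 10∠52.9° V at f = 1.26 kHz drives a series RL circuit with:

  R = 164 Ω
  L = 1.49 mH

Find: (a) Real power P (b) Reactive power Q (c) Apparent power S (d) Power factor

Step 1 — Angular frequency: ω = 2π·f = 2π·1260 = 7917 rad/s.
Step 2 — Component impedances:
  R: Z = R = 164 Ω
  L: Z = jωL = j·7917·0.00149 = 0 + j11.8 Ω
Step 3 — Series combination: Z_total = R + L = 164 + j11.8 Ω = 164.4∠4.1° Ω.
Step 4 — Source phasor: V = 10∠52.9° V = 6.032 + j7.976 V.
Step 5 — Current: I = V / Z = 0.04007 + j0.04575 A = 0.06082∠48.8° A.
Step 6 — Complex power: S = V·I* = 0.6066 + j0.04363 VA.
Step 7 — Real power: P = Re(S) = 0.6066 W.
Step 8 — Reactive power: Q = Im(S) = 0.04363 VAR.
Step 9 — Apparent power: |S| = 0.6082 VA.
Step 10 — Power factor: PF = P/|S| = 0.9974 (lagging).

(a) P = 0.6066 W  (b) Q = 0.04363 VAR  (c) S = 0.6082 VA  (d) PF = 0.9974 (lagging)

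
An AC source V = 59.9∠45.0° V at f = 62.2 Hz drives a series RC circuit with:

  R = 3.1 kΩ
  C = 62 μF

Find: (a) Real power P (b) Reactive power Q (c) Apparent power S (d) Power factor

Step 1 — Angular frequency: ω = 2π·f = 2π·62.2 = 390.8 rad/s.
Step 2 — Component impedances:
  R: Z = R = 3100 Ω
  C: Z = 1/(jωC) = -j/(ω·C) = 0 - j41.27 Ω
Step 3 — Series combination: Z_total = R + C = 3100 - j41.27 Ω = 3100∠-0.8° Ω.
Step 4 — Source phasor: V = 59.9∠45.0° V = 42.36 + j42.36 V.
Step 5 — Current: I = V / Z = 0.01348 + j0.01384 A = 0.01932∠45.8° A.
Step 6 — Complex power: S = V·I* = 1.157 - j0.01541 VA.
Step 7 — Real power: P = Re(S) = 1.157 W.
Step 8 — Reactive power: Q = Im(S) = -0.01541 VAR.
Step 9 — Apparent power: |S| = 1.157 VA.
Step 10 — Power factor: PF = P/|S| = 0.9999 (leading).

(a) P = 1.157 W  (b) Q = -0.01541 VAR  (c) S = 1.157 VA  (d) PF = 0.9999 (leading)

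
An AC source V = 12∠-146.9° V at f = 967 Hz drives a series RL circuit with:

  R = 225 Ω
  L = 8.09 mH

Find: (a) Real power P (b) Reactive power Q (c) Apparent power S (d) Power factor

Step 1 — Angular frequency: ω = 2π·f = 2π·967 = 6076 rad/s.
Step 2 — Component impedances:
  R: Z = R = 225 Ω
  L: Z = jωL = j·6076·0.00809 = 0 + j49.15 Ω
Step 3 — Series combination: Z_total = R + L = 225 + j49.15 Ω = 230.3∠12.3° Ω.
Step 4 — Source phasor: V = 12∠-146.9° V = -10.05 - j6.553 V.
Step 5 — Current: I = V / Z = -0.04872 - j0.01848 A = 0.0521∠-159.2° A.
Step 6 — Complex power: S = V·I* = 0.6108 + j0.1334 VA.
Step 7 — Real power: P = Re(S) = 0.6108 W.
Step 8 — Reactive power: Q = Im(S) = 0.1334 VAR.
Step 9 — Apparent power: |S| = 0.6253 VA.
Step 10 — Power factor: PF = P/|S| = 0.977 (lagging).

(a) P = 0.6108 W  (b) Q = 0.1334 VAR  (c) S = 0.6253 VA  (d) PF = 0.977 (lagging)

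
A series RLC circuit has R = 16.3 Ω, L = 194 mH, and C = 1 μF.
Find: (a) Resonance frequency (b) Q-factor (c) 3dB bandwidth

Step 1 — Resonance: ω₀ = 1/√(LC) = 1/√(0.194·1e-06) = 2270 rad/s.
Step 2 — f₀ = ω₀/(2π) = 361.3 Hz.
Step 3 — Series Q: Q = ω₀L/R = 2270·0.194/16.3 = 27.02.
Step 4 — Bandwidth: Δω = ω₀/Q = 84.02 rad/s; BW = Δω/(2π) = 13.37 Hz.

(a) f₀ = 361.3 Hz  (b) Q = 27.02  (c) BW = 13.37 Hz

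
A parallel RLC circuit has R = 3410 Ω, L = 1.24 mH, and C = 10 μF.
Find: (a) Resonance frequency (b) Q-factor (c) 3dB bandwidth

Step 1 — Resonance: ω₀ = 1/√(LC) = 1/√(0.00124·1e-05) = 8980 rad/s.
Step 2 — f₀ = ω₀/(2π) = 1429 Hz.
Step 3 — Parallel Q: Q = R/(ω₀L) = 3410/(8980·0.00124) = 306.2.
Step 4 — Bandwidth: Δω = ω₀/Q = 29.33 rad/s; BW = Δω/(2π) = 4.667 Hz.

(a) f₀ = 1429 Hz  (b) Q = 306.2  (c) BW = 4.667 Hz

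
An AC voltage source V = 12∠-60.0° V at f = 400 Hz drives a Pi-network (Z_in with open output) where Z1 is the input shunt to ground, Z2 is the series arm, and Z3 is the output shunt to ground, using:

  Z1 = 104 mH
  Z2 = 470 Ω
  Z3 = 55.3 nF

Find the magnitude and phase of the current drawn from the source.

Step 1 — Angular frequency: ω = 2π·f = 2π·400 = 2513 rad/s.
Step 2 — Component impedances:
  Z1: Z = jωL = j·2513·0.104 = 0 + j261.4 Ω
  Z2: Z = R = 470 Ω
  Z3: Z = 1/(jωC) = -j/(ω·C) = 0 - j7195 Ω
Step 3 — With open output, the series arm Z2 and the output shunt Z3 appear in series to ground: Z2 + Z3 = 470 - j7195 Ω.
Step 4 — Parallel with input shunt Z1: Z_in = Z1 || (Z2 + Z3) = 0.6649 + j271.2 Ω = 271.2∠89.9° Ω.
Step 5 — Source phasor: V = 12∠-60.0° V = 6 - j10.39 V.
Step 6 — Ohm's law: I = V / Z_total = (6 - j10.39) / (0.6649 + j271.2) = -0.03827 - j0.02222 A.
Step 7 — Convert to polar: |I| = 0.04425 A, ∠I = -149.9°.

I = 0.04425∠-149.9° A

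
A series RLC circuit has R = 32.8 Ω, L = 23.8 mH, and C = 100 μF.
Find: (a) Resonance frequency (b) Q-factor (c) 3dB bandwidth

Step 1 — Resonance condition Im(Z)=0 gives ω₀ = 1/√(LC).
Step 2 — ω₀ = 1/√(0.0238·0.0001) = 648.2 rad/s.
Step 3 — f₀ = ω₀/(2π) = 103.2 Hz.
Step 4 — Series Q: Q = ω₀L/R = 648.2·0.0238/32.8 = 0.4703.
Step 5 — 3dB bandwidth: Δω = ω₀/Q = 1378 rad/s; BW = Δω/(2π) = 219.3 Hz.

(a) f₀ = 103.2 Hz  (b) Q = 0.4703  (c) BW = 219.3 Hz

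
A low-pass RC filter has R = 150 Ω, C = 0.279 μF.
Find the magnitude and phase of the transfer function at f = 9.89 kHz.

Step 1 — Angular frequency: ω = 2π·9890 = 6.214e+04 rad/s.
Step 2 — Transfer function: H(jω) = 1/(1 + jωRC).
Step 3 — Denominator: 1 + jωRC = 1 + j·6.214e+04·150·2.79e-07 = 1 + j2.601.
Step 4 — H = 0.1288 - j0.335.
Step 5 — Magnitude: |H| = 0.3589 (-8.9 dB); phase: φ = -69.0°.

|H| = 0.3589 (-8.9 dB), φ = -69.0°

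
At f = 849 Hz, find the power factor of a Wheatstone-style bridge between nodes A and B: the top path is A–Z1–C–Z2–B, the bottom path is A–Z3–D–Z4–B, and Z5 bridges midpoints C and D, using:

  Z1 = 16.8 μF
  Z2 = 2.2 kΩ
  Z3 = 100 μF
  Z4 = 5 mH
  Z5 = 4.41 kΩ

Step 1 — Angular frequency: ω = 2π·f = 2π·849 = 5334 rad/s.
Step 2 — Component impedances:
  Z1: Z = 1/(jωC) = -j/(ω·C) = 0 - j11.16 Ω
  Z2: Z = R = 2200 Ω
  Z3: Z = 1/(jωC) = -j/(ω·C) = 0 - j1.875 Ω
  Z4: Z = jωL = j·5334·0.005 = 0 + j26.67 Ω
  Z5: Z = R = 4410 Ω
Step 3 — Bridge requires nodal analysis (the Z5 bridge couples midpoints C and D, so the two paths cannot be reduced to a simple series/parallel combination). Setting node B to ground and injecting 1 A at node A, the 3-node admittance system at A, C, D solves to V_A = Z_AB = 0.2803 + j24.8 Ω = 24.8∠89.4° Ω.
Step 4 — Power factor: PF = cos(φ) = Re(Z)/|Z| = 0.2803/24.8 = 0.0113.
Step 5 — Type: Im(Z) = 24.8 ⇒ lagging (phase φ = 89.4°).

PF = 0.0113 (lagging, φ = 89.4°)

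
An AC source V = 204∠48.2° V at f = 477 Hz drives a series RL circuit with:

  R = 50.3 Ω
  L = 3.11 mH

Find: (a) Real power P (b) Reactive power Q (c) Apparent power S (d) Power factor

Step 1 — Angular frequency: ω = 2π·f = 2π·477 = 2997 rad/s.
Step 2 — Component impedances:
  R: Z = R = 50.3 Ω
  L: Z = jωL = j·2997·0.00311 = 0 + j9.321 Ω
Step 3 — Series combination: Z_total = R + L = 50.3 + j9.321 Ω = 51.16∠10.5° Ω.
Step 4 — Source phasor: V = 204∠48.2° V = 136 + j152.1 V.
Step 5 — Current: I = V / Z = 3.155 + j2.439 A = 3.988∠37.7° A.
Step 6 — Complex power: S = V·I* = 799.9 + j148.2 VA.
Step 7 — Real power: P = Re(S) = 799.9 W.
Step 8 — Reactive power: Q = Im(S) = 148.2 VAR.
Step 9 — Apparent power: |S| = 813.5 VA.
Step 10 — Power factor: PF = P/|S| = 0.9833 (lagging).

(a) P = 799.9 W  (b) Q = 148.2 VAR  (c) S = 813.5 VA  (d) PF = 0.9833 (lagging)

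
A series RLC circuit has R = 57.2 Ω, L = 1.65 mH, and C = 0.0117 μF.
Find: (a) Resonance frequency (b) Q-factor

Step 1 — Resonance condition Im(Z)=0 gives ω₀ = 1/√(LC).
Step 2 — ω₀ = 1/√(0.00165·1.17e-08) = 2.276e+05 rad/s.
Step 3 — f₀ = ω₀/(2π) = 3.622e+04 Hz.
Step 4 — Series Q: Q = ω₀L/R = 2.276e+05·0.00165/57.2 = 6.565.

(a) f₀ = 3.622e+04 Hz  (b) Q = 6.565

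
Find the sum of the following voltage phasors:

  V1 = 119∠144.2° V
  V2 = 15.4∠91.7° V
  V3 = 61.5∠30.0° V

Step 1 — Convert each phasor to rectangular form:
  V1 = 119·(cos(144.2°) + j·sin(144.2°)) = -96.52 + j69.61 V
  V2 = 15.4·(cos(91.7°) + j·sin(91.7°)) = -0.4569 + j15.39 V
  V3 = 61.5·(cos(30.0°) + j·sin(30.0°)) = 53.26 + j30.75 V
Step 2 — Sum components: V_total = -43.71 + j115.8 V.
Step 3 — Convert to polar: |V_total| = 123.7 V, ∠V_total = 110.7°.

V_total = 123.7∠110.7° V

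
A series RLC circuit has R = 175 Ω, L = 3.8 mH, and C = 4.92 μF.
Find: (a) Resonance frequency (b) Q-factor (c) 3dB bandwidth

Step 1 — Resonance condition Im(Z)=0 gives ω₀ = 1/√(LC).
Step 2 — ω₀ = 1/√(0.0038·4.92e-06) = 7314 rad/s.
Step 3 — f₀ = ω₀/(2π) = 1164 Hz.
Step 4 — Series Q: Q = ω₀L/R = 7314·0.0038/175 = 0.1588.
Step 5 — 3dB bandwidth: Δω = ω₀/Q = 4.605e+04 rad/s; BW = Δω/(2π) = 7330 Hz.

(a) f₀ = 1164 Hz  (b) Q = 0.1588  (c) BW = 7330 Hz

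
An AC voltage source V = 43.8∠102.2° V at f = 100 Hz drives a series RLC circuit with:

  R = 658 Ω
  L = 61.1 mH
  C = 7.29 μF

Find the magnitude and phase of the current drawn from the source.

Step 1 — Angular frequency: ω = 2π·f = 2π·100 = 628.3 rad/s.
Step 2 — Component impedances:
  R: Z = R = 658 Ω
  L: Z = jωL = j·628.3·0.0611 = 0 + j38.39 Ω
  C: Z = 1/(jωC) = -j/(ω·C) = 0 - j218.3 Ω
Step 3 — Series combination: Z_total = R + L + C = 658 - j179.9 Ω = 682.2∠-15.3° Ω.
Step 4 — Source phasor: V = 43.8∠102.2° V = -9.256 + j42.81 V.
Step 5 — Ohm's law: I = V / Z_total = (-9.256 + j42.81) / (658 - j179.9) = -0.02964 + j0.05696 A.
Step 6 — Convert to polar: |I| = 0.06421 A, ∠I = 117.5°.

I = 0.06421∠117.5° A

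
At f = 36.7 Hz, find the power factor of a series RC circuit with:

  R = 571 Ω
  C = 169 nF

Step 1 — Angular frequency: ω = 2π·f = 2π·36.7 = 230.6 rad/s.
Step 2 — Component impedances:
  R: Z = R = 571 Ω
  C: Z = 1/(jωC) = -j/(ω·C) = 0 - j2.566e+04 Ω
Step 3 — Series combination: Z_total = R + C = 571 - j2.566e+04 Ω = 2.567e+04∠-88.7° Ω.
Step 4 — Power factor: PF = cos(φ) = Re(Z)/|Z| = 571/25667 = 0.02225.
Step 5 — Type: Im(Z) = -2.566e+04 ⇒ leading (phase φ = -88.7°).

PF = 0.02225 (leading, φ = -88.7°)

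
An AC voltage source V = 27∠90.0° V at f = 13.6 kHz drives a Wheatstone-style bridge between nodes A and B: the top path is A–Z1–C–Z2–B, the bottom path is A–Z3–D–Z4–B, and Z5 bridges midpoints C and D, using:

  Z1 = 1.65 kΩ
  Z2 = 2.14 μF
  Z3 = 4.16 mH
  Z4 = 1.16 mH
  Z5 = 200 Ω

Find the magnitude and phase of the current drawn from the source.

Step 1 — Angular frequency: ω = 2π·f = 2π·1.36e+04 = 8.545e+04 rad/s.
Step 2 — Component impedances:
  Z1: Z = R = 1650 Ω
  Z2: Z = 1/(jωC) = -j/(ω·C) = 0 - j5.468 Ω
  Z3: Z = jωL = j·8.545e+04·0.00416 = 0 + j355.5 Ω
  Z4: Z = jωL = j·8.545e+04·0.00116 = 0 + j99.12 Ω
  Z5: Z = R = 200 Ω
Step 3 — Bridge requires nodal analysis (the Z5 bridge couples midpoints C and D, so the two paths cannot be reduced to a simple series/parallel combination). Setting node B to ground and injecting 1 A at node A, the 3-node admittance system at A, C, D solves to V_A = Z_AB = 140.9 + j390.2 Ω = 414.9∠70.1° Ω.
Step 4 — Source phasor: V = 27∠90.0° V = 0 + j27 V.
Step 5 — Ohm's law: I = V / Z_total = (0 + j27) / (140.9 + j390.2) = 0.06121 + j0.0221 A.
Step 6 — Convert to polar: |I| = 0.06508 A, ∠I = 19.9°.

I = 0.06508∠19.9° A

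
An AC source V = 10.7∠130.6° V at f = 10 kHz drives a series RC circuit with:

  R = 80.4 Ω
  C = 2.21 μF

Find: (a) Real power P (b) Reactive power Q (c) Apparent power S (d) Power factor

Step 1 — Angular frequency: ω = 2π·f = 2π·1e+04 = 6.283e+04 rad/s.
Step 2 — Component impedances:
  R: Z = R = 80.4 Ω
  C: Z = 1/(jωC) = -j/(ω·C) = 0 - j7.202 Ω
Step 3 — Series combination: Z_total = R + C = 80.4 - j7.202 Ω = 80.72∠-5.1° Ω.
Step 4 — Source phasor: V = 10.7∠130.6° V = -6.963 + j8.124 V.
Step 5 — Current: I = V / Z = -0.0949 + j0.09255 A = 0.1326∠135.7° A.
Step 6 — Complex power: S = V·I* = 1.413 - j0.1265 VA.
Step 7 — Real power: P = Re(S) = 1.413 W.
Step 8 — Reactive power: Q = Im(S) = -0.1265 VAR.
Step 9 — Apparent power: |S| = 1.418 VA.
Step 10 — Power factor: PF = P/|S| = 0.996 (leading).

(a) P = 1.413 W  (b) Q = -0.1265 VAR  (c) S = 1.418 VA  (d) PF = 0.996 (leading)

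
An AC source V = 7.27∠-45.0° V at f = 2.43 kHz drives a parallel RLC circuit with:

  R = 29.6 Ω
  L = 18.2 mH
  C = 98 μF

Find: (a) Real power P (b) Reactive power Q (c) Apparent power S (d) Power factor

Step 1 — Angular frequency: ω = 2π·f = 2π·2430 = 1.527e+04 rad/s.
Step 2 — Component impedances:
  R: Z = R = 29.6 Ω
  L: Z = jωL = j·1.527e+04·0.0182 = 0 + j277.9 Ω
  C: Z = 1/(jωC) = -j/(ω·C) = 0 - j0.6683 Ω
Step 3 — Parallel combination: 1/Z_total = 1/R + 1/L + 1/C; Z_total = 0.01515 - j0.6696 Ω = 0.6698∠-88.7° Ω.
Step 4 — Source phasor: V = 7.27∠-45.0° V = 5.141 - j5.141 V.
Step 5 — Current: I = V / Z = 7.847 + j7.5 A = 10.85∠43.7° A.
Step 6 — Complex power: S = V·I* = 1.786 - j78.89 VA.
Step 7 — Real power: P = Re(S) = 1.786 W.
Step 8 — Reactive power: Q = Im(S) = -78.89 VAR.
Step 9 — Apparent power: |S| = 78.91 VA.
Step 10 — Power factor: PF = P/|S| = 0.02263 (leading).

(a) P = 1.786 W  (b) Q = -78.89 VAR  (c) S = 78.91 VA  (d) PF = 0.02263 (leading)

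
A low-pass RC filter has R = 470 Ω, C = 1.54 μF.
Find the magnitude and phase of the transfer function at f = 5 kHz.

Step 1 — Angular frequency: ω = 2π·5000 = 3.142e+04 rad/s.
Step 2 — Transfer function: H(jω) = 1/(1 + jωRC).
Step 3 — Denominator: 1 + jωRC = 1 + j·3.142e+04·470·1.54e-06 = 1 + j22.74.
Step 4 — H = 0.00193 - j0.04389.
Step 5 — Magnitude: |H| = 0.04394 (-27.1 dB); phase: φ = -87.5°.

|H| = 0.04394 (-27.1 dB), φ = -87.5°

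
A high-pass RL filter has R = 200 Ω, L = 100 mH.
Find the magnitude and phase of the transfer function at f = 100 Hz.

Step 1 — Angular frequency: ω = 2π·100 = 628.3 rad/s.
Step 2 — Transfer function: H(jω) = jωL/(R + jωL).
Step 3 — Numerator jωL = j·62.83; denominator R + jωL = 200 + j62.83.
Step 4 — H = 0.08983 + j0.2859.
Step 5 — Magnitude: |H| = 0.2997 (-10.5 dB); phase: φ = 72.6°.

|H| = 0.2997 (-10.5 dB), φ = 72.6°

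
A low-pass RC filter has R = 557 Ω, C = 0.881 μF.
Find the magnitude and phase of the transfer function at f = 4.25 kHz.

Step 1 — Angular frequency: ω = 2π·4250 = 2.67e+04 rad/s.
Step 2 — Transfer function: H(jω) = 1/(1 + jωRC).
Step 3 — Denominator: 1 + jωRC = 1 + j·2.67e+04·557·8.81e-07 = 1 + j13.1.
Step 4 — H = 0.00579 - j0.07587.
Step 5 — Magnitude: |H| = 0.07609 (-22.4 dB); phase: φ = -85.6°.

|H| = 0.07609 (-22.4 dB), φ = -85.6°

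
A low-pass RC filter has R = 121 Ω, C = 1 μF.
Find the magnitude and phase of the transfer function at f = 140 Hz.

Step 1 — Angular frequency: ω = 2π·140 = 879.6 rad/s.
Step 2 — Transfer function: H(jω) = 1/(1 + jωRC).
Step 3 — Denominator: 1 + jωRC = 1 + j·879.6·121·1e-06 = 1 + j0.1064.
Step 4 — H = 0.9888 - j0.1052.
Step 5 — Magnitude: |H| = 0.9944 (-0.0 dB); phase: φ = -6.1°.

|H| = 0.9944 (-0.0 dB), φ = -6.1°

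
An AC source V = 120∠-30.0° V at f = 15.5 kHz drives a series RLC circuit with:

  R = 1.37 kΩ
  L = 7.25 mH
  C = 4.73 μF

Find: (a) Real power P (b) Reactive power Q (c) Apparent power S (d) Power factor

Step 1 — Angular frequency: ω = 2π·f = 2π·1.55e+04 = 9.739e+04 rad/s.
Step 2 — Component impedances:
  R: Z = R = 1370 Ω
  L: Z = jωL = j·9.739e+04·0.00725 = 0 + j706.1 Ω
  C: Z = 1/(jωC) = -j/(ω·C) = 0 - j2.171 Ω
Step 3 — Series combination: Z_total = R + L + C = 1370 + j703.9 Ω = 1540∠27.2° Ω.
Step 4 — Source phasor: V = 120∠-30.0° V = 103.9 - j60 V.
Step 5 — Current: I = V / Z = 0.04221 - j0.06548 A = 0.07791∠-57.2° A.
Step 6 — Complex power: S = V·I* = 8.316 + j4.273 VA.
Step 7 — Real power: P = Re(S) = 8.316 W.
Step 8 — Reactive power: Q = Im(S) = 4.273 VAR.
Step 9 — Apparent power: |S| = 9.349 VA.
Step 10 — Power factor: PF = P/|S| = 0.8895 (lagging).

(a) P = 8.316 W  (b) Q = 4.273 VAR  (c) S = 9.349 VA  (d) PF = 0.8895 (lagging)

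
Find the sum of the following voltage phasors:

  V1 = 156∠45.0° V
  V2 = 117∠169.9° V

Step 1 — Convert each phasor to rectangular form:
  V1 = 156·(cos(45.0°) + j·sin(45.0°)) = 110.3 + j110.3 V
  V2 = 117·(cos(169.9°) + j·sin(169.9°)) = -115.2 + j20.52 V
Step 2 — Sum components: V_total = -4.878 + j130.8 V.
Step 3 — Convert to polar: |V_total| = 130.9 V, ∠V_total = 92.1°.

V_total = 130.9∠92.1° V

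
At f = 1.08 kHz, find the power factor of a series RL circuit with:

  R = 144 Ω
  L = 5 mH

Step 1 — Angular frequency: ω = 2π·f = 2π·1080 = 6786 rad/s.
Step 2 — Component impedances:
  R: Z = R = 144 Ω
  L: Z = jωL = j·6786·0.005 = 0 + j33.93 Ω
Step 3 — Series combination: Z_total = R + L = 144 + j33.93 Ω = 147.9∠13.3° Ω.
Step 4 — Power factor: PF = cos(φ) = Re(Z)/|Z| = 144/147.943 = 0.9733.
Step 5 — Type: Im(Z) = 33.93 ⇒ lagging (phase φ = 13.3°).

PF = 0.9733 (lagging, φ = 13.3°)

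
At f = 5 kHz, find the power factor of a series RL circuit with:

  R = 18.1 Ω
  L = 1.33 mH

Step 1 — Angular frequency: ω = 2π·f = 2π·5000 = 3.142e+04 rad/s.
Step 2 — Component impedances:
  R: Z = R = 18.1 Ω
  L: Z = jωL = j·3.142e+04·0.00133 = 0 + j41.78 Ω
Step 3 — Series combination: Z_total = R + L = 18.1 + j41.78 Ω = 45.54∠66.6° Ω.
Step 4 — Power factor: PF = cos(φ) = Re(Z)/|Z| = 18.1/45.54 = 0.3975.
Step 5 — Type: Im(Z) = 41.78 ⇒ lagging (phase φ = 66.6°).

PF = 0.3975 (lagging, φ = 66.6°)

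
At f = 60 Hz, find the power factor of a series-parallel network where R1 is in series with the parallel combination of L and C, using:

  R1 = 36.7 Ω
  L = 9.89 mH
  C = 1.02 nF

Step 1 — Angular frequency: ω = 2π·f = 2π·60 = 377 rad/s.
Step 2 — Component impedances:
  R1: Z = R = 36.7 Ω
  L: Z = jωL = j·377·0.00989 = 0 + j3.728 Ω
  C: Z = 1/(jωC) = -j/(ω·C) = 0 - j2.601e+06 Ω
Step 3 — Parallel branch: L || C = 1/(1/L + 1/C) = 0 + j3.728 Ω.
Step 4 — Series with R1: Z_total = R1 + (L || C) = 36.7 + j3.728 Ω = 36.89∠5.8° Ω.
Step 5 — Power factor: PF = cos(φ) = Re(Z)/|Z| = 36.7/36.889 = 0.9949.
Step 6 — Type: Im(Z) = 3.728 ⇒ lagging (phase φ = 5.8°).

PF = 0.9949 (lagging, φ = 5.8°)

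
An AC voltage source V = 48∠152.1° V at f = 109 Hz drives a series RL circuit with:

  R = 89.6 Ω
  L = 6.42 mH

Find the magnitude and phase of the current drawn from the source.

Step 1 — Angular frequency: ω = 2π·f = 2π·109 = 684.9 rad/s.
Step 2 — Component impedances:
  R: Z = R = 89.6 Ω
  L: Z = jωL = j·684.9·0.00642 = 0 + j4.397 Ω
Step 3 — Series combination: Z_total = R + L = 89.6 + j4.397 Ω = 89.71∠2.8° Ω.
Step 4 — Source phasor: V = 48∠152.1° V = -42.42 + j22.46 V.
Step 5 — Ohm's law: I = V / Z_total = (-42.42 + j22.46) / (89.6 + j4.397) = -0.46 + j0.2733 A.
Step 6 — Convert to polar: |I| = 0.5351 A, ∠I = 149.3°.

I = 0.5351∠149.3° A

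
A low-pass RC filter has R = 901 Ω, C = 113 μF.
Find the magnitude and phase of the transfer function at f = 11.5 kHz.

Step 1 — Angular frequency: ω = 2π·1.15e+04 = 7.226e+04 rad/s.
Step 2 — Transfer function: H(jω) = 1/(1 + jωRC).
Step 3 — Denominator: 1 + jωRC = 1 + j·7.226e+04·901·0.000113 = 1 + j7357.
Step 4 — H = 1.848e-08 - j0.0001359.
Step 5 — Magnitude: |H| = 0.0001359 (-77.3 dB); phase: φ = -90.0°.

|H| = 0.0001359 (-77.3 dB), φ = -90.0°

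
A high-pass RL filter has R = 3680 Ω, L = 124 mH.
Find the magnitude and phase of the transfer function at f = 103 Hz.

Step 1 — Angular frequency: ω = 2π·103 = 647.2 rad/s.
Step 2 — Transfer function: H(jω) = jωL/(R + jωL).
Step 3 — Numerator jωL = j·80.25; denominator R + jωL = 3680 + j80.25.
Step 4 — H = 0.0004753 + j0.0218.
Step 5 — Magnitude: |H| = 0.0218 (-33.2 dB); phase: φ = 88.8°.

|H| = 0.0218 (-33.2 dB), φ = 88.8°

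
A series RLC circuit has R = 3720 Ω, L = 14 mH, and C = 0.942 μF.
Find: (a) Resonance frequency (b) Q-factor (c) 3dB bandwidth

Step 1 — Resonance: ω₀ = 1/√(LC) = 1/√(0.014·9.42e-07) = 8708 rad/s.
Step 2 — f₀ = ω₀/(2π) = 1386 Hz.
Step 3 — Series Q: Q = ω₀L/R = 8708·0.014/3720 = 0.03277.
Step 4 — Bandwidth: Δω = ω₀/Q = 2.657e+05 rad/s; BW = Δω/(2π) = 4.229e+04 Hz.

(a) f₀ = 1386 Hz  (b) Q = 0.03277  (c) BW = 4.229e+04 Hz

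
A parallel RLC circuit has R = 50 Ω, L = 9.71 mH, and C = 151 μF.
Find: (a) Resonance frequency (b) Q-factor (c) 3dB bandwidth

Step 1 — Resonance: ω₀ = 1/√(LC) = 1/√(0.00971·0.000151) = 825.9 rad/s.
Step 2 — f₀ = ω₀/(2π) = 131.4 Hz.
Step 3 — Parallel Q: Q = R/(ω₀L) = 50/(825.9·0.00971) = 6.235.
Step 4 — Bandwidth: Δω = ω₀/Q = 132.5 rad/s; BW = Δω/(2π) = 21.08 Hz.

(a) f₀ = 131.4 Hz  (b) Q = 6.235  (c) BW = 21.08 Hz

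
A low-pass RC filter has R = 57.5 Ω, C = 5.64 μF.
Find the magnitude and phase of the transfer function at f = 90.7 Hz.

Step 1 — Angular frequency: ω = 2π·90.7 = 569.9 rad/s.
Step 2 — Transfer function: H(jω) = 1/(1 + jωRC).
Step 3 — Denominator: 1 + jωRC = 1 + j·569.9·57.5·5.64e-06 = 1 + j0.1848.
Step 4 — H = 0.967 - j0.1787.
Step 5 — Magnitude: |H| = 0.9833 (-0.1 dB); phase: φ = -10.5°.

|H| = 0.9833 (-0.1 dB), φ = -10.5°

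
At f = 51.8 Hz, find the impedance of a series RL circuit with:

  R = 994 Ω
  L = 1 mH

Step 1 — Angular frequency: ω = 2π·f = 2π·51.8 = 325.5 rad/s.
Step 2 — Component impedances:
  R: Z = R = 994 Ω
  L: Z = jωL = j·325.5·0.001 = 0 + j0.3255 Ω
Step 3 — Series combination: Z_total = R + L = 994 + j0.3255 Ω = 994∠0.0° Ω.

Z = 994 + j0.3255 Ω = 994∠0.0° Ω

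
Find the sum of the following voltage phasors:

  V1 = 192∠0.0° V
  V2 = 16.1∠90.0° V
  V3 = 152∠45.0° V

Step 1 — Convert each phasor to rectangular form:
  V1 = 192·(cos(0.0°) + j·sin(0.0°)) = 192 V
  V2 = 16.1·(cos(90.0°) + j·sin(90.0°)) = 0 + j16.1 V
  V3 = 152·(cos(45.0°) + j·sin(45.0°)) = 107.5 + j107.5 V
Step 2 — Sum components: V_total = 299.5 + j123.6 V.
Step 3 — Convert to polar: |V_total| = 324 V, ∠V_total = 22.4°.

V_total = 324∠22.4° V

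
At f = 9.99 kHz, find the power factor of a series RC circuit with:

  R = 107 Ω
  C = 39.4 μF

Step 1 — Angular frequency: ω = 2π·f = 2π·9990 = 6.277e+04 rad/s.
Step 2 — Component impedances:
  R: Z = R = 107 Ω
  C: Z = 1/(jωC) = -j/(ω·C) = 0 - j0.4044 Ω
Step 3 — Series combination: Z_total = R + C = 107 - j0.4044 Ω = 107∠-0.2° Ω.
Step 4 — Power factor: PF = cos(φ) = Re(Z)/|Z| = 107/107 = 1.
Step 5 — Type: Im(Z) = -0.4044 ⇒ leading (phase φ = -0.2°).

PF = 1 (leading, φ = -0.2°)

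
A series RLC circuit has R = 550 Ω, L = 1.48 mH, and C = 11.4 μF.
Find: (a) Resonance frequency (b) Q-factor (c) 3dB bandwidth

Step 1 — Resonance: ω₀ = 1/√(LC) = 1/√(0.00148·1.14e-05) = 7699 rad/s.
Step 2 — f₀ = ω₀/(2π) = 1225 Hz.
Step 3 — Series Q: Q = ω₀L/R = 7699·0.00148/550 = 0.02072.
Step 4 — Bandwidth: Δω = ω₀/Q = 3.716e+05 rad/s; BW = Δω/(2π) = 5.915e+04 Hz.

(a) f₀ = 1225 Hz  (b) Q = 0.02072  (c) BW = 5.915e+04 Hz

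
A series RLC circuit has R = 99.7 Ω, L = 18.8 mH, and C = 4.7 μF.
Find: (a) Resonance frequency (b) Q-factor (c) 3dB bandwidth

Step 1 — Resonance condition Im(Z)=0 gives ω₀ = 1/√(LC).
Step 2 — ω₀ = 1/√(0.0188·4.7e-06) = 3364 rad/s.
Step 3 — f₀ = ω₀/(2π) = 535.4 Hz.
Step 4 — Series Q: Q = ω₀L/R = 3364·0.0188/99.7 = 0.6344.
Step 5 — 3dB bandwidth: Δω = ω₀/Q = 5303 rad/s; BW = Δω/(2π) = 844 Hz.

(a) f₀ = 535.4 Hz  (b) Q = 0.6344  (c) BW = 844 Hz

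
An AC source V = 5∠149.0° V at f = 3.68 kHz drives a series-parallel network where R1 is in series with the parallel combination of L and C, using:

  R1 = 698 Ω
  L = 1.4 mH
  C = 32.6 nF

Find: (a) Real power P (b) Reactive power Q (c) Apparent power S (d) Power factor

Step 1 — Angular frequency: ω = 2π·f = 2π·3680 = 2.312e+04 rad/s.
Step 2 — Component impedances:
  R1: Z = R = 698 Ω
  L: Z = jωL = j·2.312e+04·0.0014 = 0 + j32.37 Ω
  C: Z = 1/(jωC) = -j/(ω·C) = 0 - j1327 Ω
Step 3 — Parallel branch: L || C = 1/(1/L + 1/C) = 0 + j33.18 Ω.
Step 4 — Series with R1: Z_total = R1 + (L || C) = 698 + j33.18 Ω = 698.8∠2.7° Ω.
Step 5 — Source phasor: V = 5∠149.0° V = -4.286 + j2.575 V.
Step 6 — Current: I = V / Z = -0.005951 + j0.003972 A = 0.007155∠146.3° A.
Step 7 — Complex power: S = V·I* = 0.03574 + j0.001699 VA.
Step 8 — Real power: P = Re(S) = 0.03574 W.
Step 9 — Reactive power: Q = Im(S) = 0.001699 VAR.
Step 10 — Apparent power: |S| = 0.03578 VA.
Step 11 — Power factor: PF = P/|S| = 0.9989 (lagging).

(a) P = 0.03574 W  (b) Q = 0.001699 VAR  (c) S = 0.03578 VA  (d) PF = 0.9989 (lagging)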